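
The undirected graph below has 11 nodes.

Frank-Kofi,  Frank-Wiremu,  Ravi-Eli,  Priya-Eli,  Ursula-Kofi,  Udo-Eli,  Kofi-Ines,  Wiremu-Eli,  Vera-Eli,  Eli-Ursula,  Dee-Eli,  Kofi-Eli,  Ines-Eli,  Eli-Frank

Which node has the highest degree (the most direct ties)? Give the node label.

Eli

Degrees — Dee:1, Eli:10, Frank:3, Ines:2, Kofi:4, Priya:1, Ravi:1, Udo:1, Ursula:2, Vera:1, Wiremu:2.
The maximum is 10, attained only by Eli.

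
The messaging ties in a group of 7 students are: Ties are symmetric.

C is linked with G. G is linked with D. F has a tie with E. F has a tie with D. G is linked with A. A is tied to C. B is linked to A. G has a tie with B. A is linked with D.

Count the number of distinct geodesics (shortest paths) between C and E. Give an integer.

The shortest distance is 4. The length-4 paths are: C–G–D–F–E; C–A–D–F–E.
That gives 2 distinct shortest paths.

2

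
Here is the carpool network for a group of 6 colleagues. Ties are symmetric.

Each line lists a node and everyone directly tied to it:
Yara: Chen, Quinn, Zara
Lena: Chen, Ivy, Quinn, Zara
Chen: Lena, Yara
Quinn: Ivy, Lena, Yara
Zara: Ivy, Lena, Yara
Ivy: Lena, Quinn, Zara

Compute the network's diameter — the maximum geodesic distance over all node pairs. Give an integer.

2

Eccentricity of each node (its greatest distance to any other): Chen:2, Ivy:2, Lena:2, Quinn:2, Yara:2, Zara:2.
The maximum eccentricity is 2, realized for instance by the pair Quinn–Chen via Quinn – Lena – Chen. So the diameter is 2.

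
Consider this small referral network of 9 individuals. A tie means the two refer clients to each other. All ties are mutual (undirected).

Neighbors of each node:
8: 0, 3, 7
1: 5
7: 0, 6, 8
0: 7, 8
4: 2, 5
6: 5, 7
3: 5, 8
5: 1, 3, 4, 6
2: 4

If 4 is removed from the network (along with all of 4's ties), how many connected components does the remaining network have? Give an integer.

2

Without 4, the remaining ties split the others into: {0, 1, 3, 5, 6, 7, 8}; {2}.
That's 2 separate components.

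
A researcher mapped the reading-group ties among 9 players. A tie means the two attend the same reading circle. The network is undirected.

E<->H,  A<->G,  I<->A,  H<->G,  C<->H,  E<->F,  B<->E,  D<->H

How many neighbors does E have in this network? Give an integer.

E is directly tied to B, F, and H. That is 3 neighbors, so the degree of E is 3.

3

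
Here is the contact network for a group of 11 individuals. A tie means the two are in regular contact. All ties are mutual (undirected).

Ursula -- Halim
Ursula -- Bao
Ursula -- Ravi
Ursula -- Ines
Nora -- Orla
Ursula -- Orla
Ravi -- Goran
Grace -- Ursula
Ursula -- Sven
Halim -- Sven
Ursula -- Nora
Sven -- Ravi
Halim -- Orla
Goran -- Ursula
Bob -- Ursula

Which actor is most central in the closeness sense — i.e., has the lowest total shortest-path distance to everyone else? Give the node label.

Farness (sum of distances to all others) for each node — Bao:19, Bob:19, Goran:18, Grace:19, Halim:17, Ines:19, Nora:18, Orla:17, Ravi:17, Sven:17, Ursula:10.
The smallest farness is 10, for Ursula, so Ursula has the highest closeness.

Ursula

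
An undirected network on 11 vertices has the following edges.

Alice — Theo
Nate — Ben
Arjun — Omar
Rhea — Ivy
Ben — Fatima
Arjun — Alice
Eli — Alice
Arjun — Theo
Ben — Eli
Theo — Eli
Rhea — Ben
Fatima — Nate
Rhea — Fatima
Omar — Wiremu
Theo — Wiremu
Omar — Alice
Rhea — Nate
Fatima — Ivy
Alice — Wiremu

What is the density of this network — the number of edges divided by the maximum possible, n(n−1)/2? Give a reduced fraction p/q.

19/55

There are 19 edges and 11 nodes, so the maximum possible is C(11,2) = 55.
Density = 19/55.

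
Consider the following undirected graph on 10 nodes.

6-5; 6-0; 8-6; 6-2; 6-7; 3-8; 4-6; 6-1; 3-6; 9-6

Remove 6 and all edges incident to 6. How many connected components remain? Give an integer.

Without 6, the remaining ties split the others into: {9}; {1}; {7}; {3, 8}; {0}; {2}; {5}; {4}.
That's 8 separate components.

8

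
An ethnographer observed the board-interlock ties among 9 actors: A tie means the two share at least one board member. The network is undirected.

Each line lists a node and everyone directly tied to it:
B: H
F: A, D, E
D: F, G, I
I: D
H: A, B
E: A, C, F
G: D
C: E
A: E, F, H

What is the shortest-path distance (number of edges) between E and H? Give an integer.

One shortest route is E – A – H, which uses 2 edges, and E and H are not directly tied, so nothing shorter exists. So d(E,H) = 2.

2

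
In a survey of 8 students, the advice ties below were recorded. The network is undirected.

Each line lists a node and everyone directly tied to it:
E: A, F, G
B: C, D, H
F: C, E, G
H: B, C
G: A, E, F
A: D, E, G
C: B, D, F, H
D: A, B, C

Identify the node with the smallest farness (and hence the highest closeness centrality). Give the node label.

Farness (sum of distances to all others) for each node — A:12, B:13, C:10, D:11, E:13, F:11, G:13, H:15.
The smallest farness is 10, for C, so C has the highest closeness.

C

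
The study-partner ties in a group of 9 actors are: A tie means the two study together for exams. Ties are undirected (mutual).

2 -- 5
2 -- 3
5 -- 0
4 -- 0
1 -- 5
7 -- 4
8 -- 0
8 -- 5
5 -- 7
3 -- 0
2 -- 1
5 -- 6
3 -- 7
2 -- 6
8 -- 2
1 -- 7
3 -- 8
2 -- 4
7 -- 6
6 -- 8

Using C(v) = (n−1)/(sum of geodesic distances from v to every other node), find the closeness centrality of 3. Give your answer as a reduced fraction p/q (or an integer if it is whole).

2/3

Distances from 3: 0:1, 1:2, 2:1, 4:2, 5:2, 6:2, 7:1, 8:1. Sum = 12.
n = 9, so closeness = 8/12 = 2/3.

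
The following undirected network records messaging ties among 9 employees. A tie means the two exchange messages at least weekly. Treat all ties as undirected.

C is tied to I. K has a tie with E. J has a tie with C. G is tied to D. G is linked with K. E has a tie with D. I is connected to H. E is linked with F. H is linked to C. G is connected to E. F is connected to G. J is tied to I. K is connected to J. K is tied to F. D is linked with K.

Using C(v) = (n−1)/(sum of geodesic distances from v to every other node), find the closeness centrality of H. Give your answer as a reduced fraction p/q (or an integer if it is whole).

Distances from H: C:1, D:4, E:4, F:4, G:4, I:1, J:2, K:3. Sum = 23.
n = 9, so closeness = 8/23.

8/23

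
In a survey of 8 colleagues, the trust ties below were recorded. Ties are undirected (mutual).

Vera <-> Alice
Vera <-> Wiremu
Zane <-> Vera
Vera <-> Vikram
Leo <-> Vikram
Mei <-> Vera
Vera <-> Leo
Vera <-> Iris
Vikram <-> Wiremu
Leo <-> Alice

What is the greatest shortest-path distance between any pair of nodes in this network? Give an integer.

2

Eccentricity of each node (its greatest distance to any other): Alice:2, Iris:2, Leo:2, Mei:2, Vera:1, Vikram:2, Wiremu:2, Zane:2.
The maximum eccentricity is 2, realized for instance by the pair Mei–Wiremu via Mei – Vera – Wiremu. So the diameter is 2.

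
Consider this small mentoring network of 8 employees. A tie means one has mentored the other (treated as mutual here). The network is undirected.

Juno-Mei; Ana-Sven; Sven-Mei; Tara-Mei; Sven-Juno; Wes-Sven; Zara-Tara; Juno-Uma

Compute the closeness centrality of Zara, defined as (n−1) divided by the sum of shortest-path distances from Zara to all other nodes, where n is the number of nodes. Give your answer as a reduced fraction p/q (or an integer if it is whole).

Distances from Zara: Ana:4, Juno:3, Mei:2, Sven:3, Tara:1, Uma:4, Wes:4. Sum = 21.
n = 8, so closeness = 7/21 = 1/3.

1/3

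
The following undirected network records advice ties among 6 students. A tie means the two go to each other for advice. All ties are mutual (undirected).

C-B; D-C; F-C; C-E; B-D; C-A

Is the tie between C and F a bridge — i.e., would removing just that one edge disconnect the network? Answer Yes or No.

Without the C–F edge there is no alternate route between C and F, so the network disconnects. It is a bridge.

Yes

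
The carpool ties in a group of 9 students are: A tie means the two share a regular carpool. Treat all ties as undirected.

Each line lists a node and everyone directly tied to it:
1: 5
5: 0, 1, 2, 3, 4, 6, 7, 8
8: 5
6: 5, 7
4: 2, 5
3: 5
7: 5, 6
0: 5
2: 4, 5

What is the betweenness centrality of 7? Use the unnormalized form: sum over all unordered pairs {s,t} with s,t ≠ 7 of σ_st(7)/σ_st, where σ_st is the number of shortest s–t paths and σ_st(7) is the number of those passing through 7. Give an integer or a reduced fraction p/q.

No shortest path between any pair of other nodes passes through 7.
Summing the contributions gives betweenness(7) = 0.

0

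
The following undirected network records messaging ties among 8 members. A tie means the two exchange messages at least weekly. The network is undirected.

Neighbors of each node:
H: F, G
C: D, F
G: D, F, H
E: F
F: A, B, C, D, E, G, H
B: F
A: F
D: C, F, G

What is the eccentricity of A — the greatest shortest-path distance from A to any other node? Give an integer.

2

Distances from A: B:2, C:2, D:2, E:2, F:1, G:2, H:2.
The largest is 2 (to D, H, B, C, G, and E), so the eccentricity of A is 2.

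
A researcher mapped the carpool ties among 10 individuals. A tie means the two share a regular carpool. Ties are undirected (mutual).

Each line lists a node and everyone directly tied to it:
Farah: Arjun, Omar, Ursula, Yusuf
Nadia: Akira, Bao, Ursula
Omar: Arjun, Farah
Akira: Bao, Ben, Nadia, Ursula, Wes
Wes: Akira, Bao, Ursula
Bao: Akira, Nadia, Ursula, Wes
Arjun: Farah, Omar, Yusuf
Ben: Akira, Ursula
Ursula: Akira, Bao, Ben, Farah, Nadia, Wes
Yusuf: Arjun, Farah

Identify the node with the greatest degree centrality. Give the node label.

Ursula

Degrees — Akira:5, Arjun:3, Bao:4, Ben:2, Farah:4, Nadia:3, Omar:2, Ursula:6, Wes:3, Yusuf:2.
The maximum is 6, attained only by Ursula.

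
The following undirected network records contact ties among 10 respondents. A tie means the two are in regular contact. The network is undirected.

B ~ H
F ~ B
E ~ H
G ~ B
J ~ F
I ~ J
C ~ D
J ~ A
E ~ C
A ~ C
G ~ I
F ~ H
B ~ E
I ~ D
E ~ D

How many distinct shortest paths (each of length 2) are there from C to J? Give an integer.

The shortest distance is 2, and the only length-2 path is C–A–J. So there is exactly 1 shortest path.

1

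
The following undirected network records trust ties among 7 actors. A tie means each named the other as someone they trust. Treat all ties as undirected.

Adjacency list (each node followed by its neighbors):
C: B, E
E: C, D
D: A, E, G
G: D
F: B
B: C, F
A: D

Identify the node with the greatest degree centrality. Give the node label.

D

Degrees — A:1, B:2, C:2, D:3, E:2, F:1, G:1.
The maximum is 3, attained only by D.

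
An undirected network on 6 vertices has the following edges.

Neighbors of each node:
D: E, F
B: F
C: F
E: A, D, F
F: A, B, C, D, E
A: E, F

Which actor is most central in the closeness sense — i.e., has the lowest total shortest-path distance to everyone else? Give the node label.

Farness (sum of distances to all others) for each node — A:8, B:9, C:9, D:8, E:7, F:5.
The smallest farness is 5, for F, so F has the highest closeness.

F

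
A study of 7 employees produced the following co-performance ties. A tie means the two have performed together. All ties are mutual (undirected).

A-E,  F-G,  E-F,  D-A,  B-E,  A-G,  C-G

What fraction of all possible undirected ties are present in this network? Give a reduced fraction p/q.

There are 7 edges and 7 nodes, so the maximum possible is C(7,2) = 21.
Density = 7/21 = 1/3.

1/3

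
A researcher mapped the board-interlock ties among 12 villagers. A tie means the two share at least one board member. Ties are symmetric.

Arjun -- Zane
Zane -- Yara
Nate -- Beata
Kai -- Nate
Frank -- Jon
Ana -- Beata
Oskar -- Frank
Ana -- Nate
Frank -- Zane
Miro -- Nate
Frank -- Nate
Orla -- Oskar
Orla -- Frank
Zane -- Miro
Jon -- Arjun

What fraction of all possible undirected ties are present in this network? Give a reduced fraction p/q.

5/22

There are 15 edges and 12 nodes, so the maximum possible is C(12,2) = 66.
Density = 15/66 = 5/22.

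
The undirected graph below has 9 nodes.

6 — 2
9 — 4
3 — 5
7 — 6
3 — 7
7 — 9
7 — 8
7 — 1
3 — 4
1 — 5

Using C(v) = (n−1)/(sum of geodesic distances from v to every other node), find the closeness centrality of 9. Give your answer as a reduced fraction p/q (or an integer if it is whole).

Distances from 9: 1:2, 2:3, 3:2, 4:1, 5:3, 6:2, 7:1, 8:2. Sum = 16.
n = 9, so closeness = 8/16 = 1/2.

1/2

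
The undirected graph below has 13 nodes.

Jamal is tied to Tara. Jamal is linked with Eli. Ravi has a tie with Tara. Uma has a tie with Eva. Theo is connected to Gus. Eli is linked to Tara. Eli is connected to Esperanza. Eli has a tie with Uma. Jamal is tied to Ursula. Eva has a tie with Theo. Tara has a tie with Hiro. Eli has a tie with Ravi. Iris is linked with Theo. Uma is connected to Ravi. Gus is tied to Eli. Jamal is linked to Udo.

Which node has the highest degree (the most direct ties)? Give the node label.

Degrees — Eli:6, Esperanza:1, Eva:2, Gus:2, Hiro:1, Iris:1, Jamal:4, Ravi:3, Tara:4, Theo:3, Udo:1, Uma:3, Ursula:1.
The maximum is 6, attained only by Eli.

Eli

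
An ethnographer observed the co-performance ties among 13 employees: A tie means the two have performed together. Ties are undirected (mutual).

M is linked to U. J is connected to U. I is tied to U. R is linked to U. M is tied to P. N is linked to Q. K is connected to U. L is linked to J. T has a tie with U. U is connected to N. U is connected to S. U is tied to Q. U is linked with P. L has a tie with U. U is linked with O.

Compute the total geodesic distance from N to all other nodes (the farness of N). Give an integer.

Distances from N: I:2, J:2, K:2, L:2, M:2, O:2, P:2, Q:1, R:2, S:2, T:2, U:1.
Sum = 2 + 2 + 2 + 2 + 2 + 2 + 2 + 1 + 2 + 2 + 2 + 1 = 22.

22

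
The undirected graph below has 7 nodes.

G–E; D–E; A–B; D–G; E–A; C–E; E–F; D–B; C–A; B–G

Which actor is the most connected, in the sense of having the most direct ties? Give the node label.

Degrees — A:3, B:3, C:2, D:3, E:5, F:1, G:3.
The maximum is 5, attained only by E.

E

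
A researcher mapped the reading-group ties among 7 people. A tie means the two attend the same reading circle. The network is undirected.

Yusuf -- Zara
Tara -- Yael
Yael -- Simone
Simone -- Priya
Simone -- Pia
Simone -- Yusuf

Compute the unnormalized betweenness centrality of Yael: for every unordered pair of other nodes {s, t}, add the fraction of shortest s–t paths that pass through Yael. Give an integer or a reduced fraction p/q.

5

Pairs whose geodesics pass through Yael — Zara–Tara: 1; Priya–Tara: 1; Tara–Simone: 1; Tara–Yusuf: 1; Tara–Pia: 1.
All other pairs contribute 0.
Summing the contributions gives betweenness(Yael) = 5.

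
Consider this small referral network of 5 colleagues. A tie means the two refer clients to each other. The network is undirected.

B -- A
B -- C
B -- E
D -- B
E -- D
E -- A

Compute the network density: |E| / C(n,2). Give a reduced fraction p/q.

There are 6 edges and 5 nodes, so the maximum possible is C(5,2) = 10.
Density = 6/10 = 3/5.

3/5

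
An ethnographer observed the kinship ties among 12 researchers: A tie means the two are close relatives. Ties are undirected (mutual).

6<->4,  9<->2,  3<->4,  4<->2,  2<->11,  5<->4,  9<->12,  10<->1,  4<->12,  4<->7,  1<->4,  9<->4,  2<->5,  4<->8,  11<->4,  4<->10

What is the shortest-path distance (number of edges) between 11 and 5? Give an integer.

One shortest route is 11 – 4 – 5, which uses 2 edges, and 11 and 5 are not directly tied, so nothing shorter exists. So d(11,5) = 2.

2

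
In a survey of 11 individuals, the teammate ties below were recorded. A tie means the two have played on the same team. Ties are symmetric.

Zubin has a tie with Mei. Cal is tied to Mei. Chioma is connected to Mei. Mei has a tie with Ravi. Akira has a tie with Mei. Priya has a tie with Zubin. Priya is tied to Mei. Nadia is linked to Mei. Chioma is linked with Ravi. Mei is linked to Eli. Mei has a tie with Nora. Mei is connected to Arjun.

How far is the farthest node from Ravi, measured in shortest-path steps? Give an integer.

2

Distances from Ravi: Akira:2, Arjun:2, Cal:2, Chioma:1, Eli:2, Mei:1, Nadia:2, Nora:2, Priya:2, Zubin:2.
The largest is 2 (to Cal, Priya, Arjun, Eli, Akira, Nora, Zubin, and Nadia), so the eccentricity of Ravi is 2.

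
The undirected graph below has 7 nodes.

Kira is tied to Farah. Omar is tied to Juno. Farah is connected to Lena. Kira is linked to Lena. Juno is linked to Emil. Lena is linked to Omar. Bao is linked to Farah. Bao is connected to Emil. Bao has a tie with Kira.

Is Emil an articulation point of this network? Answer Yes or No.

Even without Emil, every remaining node can still reach every other (the residual graph is connected), so Emil is not a cut vertex.

No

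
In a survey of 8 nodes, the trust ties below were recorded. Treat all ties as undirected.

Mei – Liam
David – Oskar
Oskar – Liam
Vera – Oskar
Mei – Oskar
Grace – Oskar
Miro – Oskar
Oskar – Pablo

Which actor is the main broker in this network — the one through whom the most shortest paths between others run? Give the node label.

Oskar

Unnormalized betweenness of each node: David:0, Grace:0, Liam:0, Mei:0, Miro:0, Oskar:20, Pablo:0, Vera:0.
Oskar has the largest value, 20, making it the main broker — the node through which the most shortest paths run.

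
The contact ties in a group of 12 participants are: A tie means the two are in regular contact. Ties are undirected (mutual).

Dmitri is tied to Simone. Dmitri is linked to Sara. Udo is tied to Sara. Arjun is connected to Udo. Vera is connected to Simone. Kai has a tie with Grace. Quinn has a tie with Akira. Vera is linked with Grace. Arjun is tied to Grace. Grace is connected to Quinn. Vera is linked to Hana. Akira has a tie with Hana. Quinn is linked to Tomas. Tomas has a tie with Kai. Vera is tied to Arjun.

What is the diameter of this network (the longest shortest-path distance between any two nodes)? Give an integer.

5

Eccentricity of each node (its greatest distance to any other): Akira:5, Arjun:3, Dmitri:5, Grace:3, Hana:4, Kai:4, Quinn:4, Sara:5, Simone:4, Tomas:5, Udo:4, Vera:3.
The maximum eccentricity is 5, realized for instance by the pair Dmitri–Tomas via Dmitri – Simone – Vera – Grace – Quinn – Tomas. So the diameter is 5.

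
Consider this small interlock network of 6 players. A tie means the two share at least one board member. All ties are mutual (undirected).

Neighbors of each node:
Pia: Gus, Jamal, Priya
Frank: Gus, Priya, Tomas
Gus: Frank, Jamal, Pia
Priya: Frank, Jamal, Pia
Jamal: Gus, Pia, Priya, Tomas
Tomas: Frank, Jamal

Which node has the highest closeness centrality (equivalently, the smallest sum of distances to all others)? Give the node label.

Jamal

Farness (sum of distances to all others) for each node — Frank:7, Gus:7, Jamal:6, Pia:7, Priya:7, Tomas:8.
The smallest farness is 6, for Jamal, so Jamal has the highest closeness.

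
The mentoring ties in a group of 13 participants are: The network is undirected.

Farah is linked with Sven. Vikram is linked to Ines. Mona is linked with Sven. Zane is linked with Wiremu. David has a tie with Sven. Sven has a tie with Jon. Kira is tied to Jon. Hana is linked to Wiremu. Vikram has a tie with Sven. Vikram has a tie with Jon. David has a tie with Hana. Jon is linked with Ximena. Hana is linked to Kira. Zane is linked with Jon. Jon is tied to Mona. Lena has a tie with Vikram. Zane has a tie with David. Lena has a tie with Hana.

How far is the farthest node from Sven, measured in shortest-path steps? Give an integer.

3

Distances from Sven: David:1, Farah:1, Hana:2, Ines:2, Jon:1, Kira:2, Lena:2, Mona:1, Vikram:1, Wiremu:3, Ximena:2, Zane:2.
The largest is 3 (to Wiremu), so the eccentricity of Sven is 3.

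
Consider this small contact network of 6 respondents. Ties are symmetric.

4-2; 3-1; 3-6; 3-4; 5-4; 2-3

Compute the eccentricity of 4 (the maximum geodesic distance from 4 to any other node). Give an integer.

2

Distances from 4: 1:2, 2:1, 3:1, 5:1, 6:2.
The largest is 2 (to 6 and 1), so the eccentricity of 4 is 2.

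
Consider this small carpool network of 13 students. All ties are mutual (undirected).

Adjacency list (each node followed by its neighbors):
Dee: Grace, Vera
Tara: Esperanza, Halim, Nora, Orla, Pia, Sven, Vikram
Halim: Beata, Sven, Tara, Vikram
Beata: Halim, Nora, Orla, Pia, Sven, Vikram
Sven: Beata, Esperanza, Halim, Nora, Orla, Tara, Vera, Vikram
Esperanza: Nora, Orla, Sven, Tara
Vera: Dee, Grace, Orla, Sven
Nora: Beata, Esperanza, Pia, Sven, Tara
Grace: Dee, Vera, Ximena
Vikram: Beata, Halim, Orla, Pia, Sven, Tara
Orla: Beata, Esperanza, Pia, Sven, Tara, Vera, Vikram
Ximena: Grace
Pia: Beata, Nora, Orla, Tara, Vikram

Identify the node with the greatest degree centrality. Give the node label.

Degrees — Beata:6, Dee:2, Esperanza:4, Grace:3, Halim:4, Nora:5, Orla:7, Pia:5, Sven:8, Tara:7, Vera:4, Vikram:6, Ximena:1.
The maximum is 8, attained only by Sven.

Sven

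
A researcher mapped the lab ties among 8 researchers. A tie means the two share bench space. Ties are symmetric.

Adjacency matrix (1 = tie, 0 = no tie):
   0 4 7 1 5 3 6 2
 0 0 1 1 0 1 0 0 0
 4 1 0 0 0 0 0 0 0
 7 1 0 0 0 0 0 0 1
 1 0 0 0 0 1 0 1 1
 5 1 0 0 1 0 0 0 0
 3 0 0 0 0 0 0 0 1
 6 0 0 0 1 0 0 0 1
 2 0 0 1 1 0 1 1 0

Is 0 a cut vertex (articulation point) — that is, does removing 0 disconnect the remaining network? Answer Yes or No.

Removing 0 leaves {4} with no path to {1, 2, 3, 5, 6, and 7}, so the network splits into 2 components. 0 is a cut vertex.

Yes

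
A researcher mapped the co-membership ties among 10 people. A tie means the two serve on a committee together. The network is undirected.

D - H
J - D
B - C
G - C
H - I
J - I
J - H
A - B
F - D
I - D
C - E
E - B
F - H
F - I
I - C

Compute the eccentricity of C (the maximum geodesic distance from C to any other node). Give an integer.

2

Distances from C: A:2, B:1, D:2, E:1, F:2, G:1, H:2, I:1, J:2.
The largest is 2 (to D, J, H, F, and A), so the eccentricity of C is 2.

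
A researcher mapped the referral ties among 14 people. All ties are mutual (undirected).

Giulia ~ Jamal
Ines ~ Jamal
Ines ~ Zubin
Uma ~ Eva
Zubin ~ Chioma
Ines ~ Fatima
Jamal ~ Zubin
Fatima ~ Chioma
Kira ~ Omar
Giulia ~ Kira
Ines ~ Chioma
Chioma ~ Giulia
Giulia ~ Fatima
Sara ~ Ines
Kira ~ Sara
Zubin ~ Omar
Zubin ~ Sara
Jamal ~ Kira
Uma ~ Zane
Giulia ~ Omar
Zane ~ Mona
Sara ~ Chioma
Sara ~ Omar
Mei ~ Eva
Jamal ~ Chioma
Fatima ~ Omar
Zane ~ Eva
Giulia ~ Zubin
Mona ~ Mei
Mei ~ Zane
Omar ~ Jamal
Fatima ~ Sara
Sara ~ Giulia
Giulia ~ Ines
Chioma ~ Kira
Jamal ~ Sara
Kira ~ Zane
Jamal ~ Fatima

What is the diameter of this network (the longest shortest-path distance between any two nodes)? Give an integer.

4

Eccentricity of each node (its greatest distance to any other): Chioma:3, Eva:4, Fatima:4, Giulia:3, Ines:4, Jamal:3, Kira:2, Mei:4, Mona:4, Omar:3, Sara:3, Uma:4, Zane:3, Zubin:4.
The maximum eccentricity is 4, realized for instance by the pair Fatima–Uma via Fatima – Giulia – Kira – Zane – Uma. So the diameter is 4.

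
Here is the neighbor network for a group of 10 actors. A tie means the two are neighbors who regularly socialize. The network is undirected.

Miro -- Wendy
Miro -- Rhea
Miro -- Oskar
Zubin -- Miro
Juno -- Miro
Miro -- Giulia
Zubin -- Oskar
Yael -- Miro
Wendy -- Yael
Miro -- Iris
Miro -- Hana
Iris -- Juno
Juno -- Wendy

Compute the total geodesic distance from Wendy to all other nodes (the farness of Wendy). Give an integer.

Distances from Wendy: Giulia:2, Hana:2, Iris:2, Juno:1, Miro:1, Oskar:2, Rhea:2, Yael:1, Zubin:2.
Sum = 2 + 2 + 2 + 1 + 1 + 2 + 2 + 1 + 2 = 15.

15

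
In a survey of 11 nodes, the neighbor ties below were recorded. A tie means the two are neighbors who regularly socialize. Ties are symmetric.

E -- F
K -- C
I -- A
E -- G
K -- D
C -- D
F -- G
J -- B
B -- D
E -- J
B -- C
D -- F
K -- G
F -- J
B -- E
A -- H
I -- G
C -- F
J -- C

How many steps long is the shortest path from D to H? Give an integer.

5

One shortest route is D – K – G – I – A – H, which uses 5 edges, and at distance 4 from D we only reach {A}, which does not include H. So d(D,H) = 5.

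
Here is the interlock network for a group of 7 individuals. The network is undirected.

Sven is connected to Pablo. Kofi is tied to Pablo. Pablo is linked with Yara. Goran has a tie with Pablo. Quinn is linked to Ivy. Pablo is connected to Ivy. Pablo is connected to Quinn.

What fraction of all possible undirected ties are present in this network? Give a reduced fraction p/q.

There are 7 edges and 7 nodes, so the maximum possible is C(7,2) = 21.
Density = 7/21 = 1/3.

1/3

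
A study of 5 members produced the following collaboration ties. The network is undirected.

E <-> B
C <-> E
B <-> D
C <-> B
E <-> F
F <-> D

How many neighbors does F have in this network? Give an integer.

2

F is directly tied to D and E. That is 2 neighbors, so the degree of F is 2.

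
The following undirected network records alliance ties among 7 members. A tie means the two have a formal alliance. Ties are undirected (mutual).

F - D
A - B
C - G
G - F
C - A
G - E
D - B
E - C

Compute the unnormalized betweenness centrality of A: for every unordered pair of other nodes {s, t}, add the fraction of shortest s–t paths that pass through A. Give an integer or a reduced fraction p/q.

Pairs whose geodesics pass through A — C–B: 1; C–D: 1/2; G–B: 1/2; E–B: 1.
All other pairs contribute 0.
Summing the contributions gives betweenness(A) = 3.

3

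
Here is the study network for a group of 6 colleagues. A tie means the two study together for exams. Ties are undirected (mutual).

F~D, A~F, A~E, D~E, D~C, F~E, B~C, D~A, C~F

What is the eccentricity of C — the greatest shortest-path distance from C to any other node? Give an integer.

Distances from C: A:2, B:1, D:1, E:2, F:1.
The largest is 2 (to A and E), so the eccentricity of C is 2.

2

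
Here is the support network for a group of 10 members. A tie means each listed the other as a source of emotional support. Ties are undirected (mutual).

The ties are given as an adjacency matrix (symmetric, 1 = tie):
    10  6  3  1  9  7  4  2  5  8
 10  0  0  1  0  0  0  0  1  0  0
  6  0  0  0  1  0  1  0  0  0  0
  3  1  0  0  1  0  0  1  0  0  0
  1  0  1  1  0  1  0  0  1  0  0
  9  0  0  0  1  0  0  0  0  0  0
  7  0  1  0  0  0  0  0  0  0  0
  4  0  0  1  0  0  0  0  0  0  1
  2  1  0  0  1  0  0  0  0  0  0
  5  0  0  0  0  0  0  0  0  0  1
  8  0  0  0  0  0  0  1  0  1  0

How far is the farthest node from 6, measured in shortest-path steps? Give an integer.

Distances from 6: 1:1, 2:2, 3:2, 4:3, 5:5, 7:1, 8:4, 9:2, 10:3.
The largest is 5 (to 5), so the eccentricity of 6 is 5.

5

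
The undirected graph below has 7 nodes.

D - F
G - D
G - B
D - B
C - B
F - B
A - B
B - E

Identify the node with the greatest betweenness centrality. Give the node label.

Unnormalized betweenness of each node: A:0, B:25/2, C:0, D:1/2, E:0, F:0, G:0.
B has the largest value, 25/2, making it the main broker — the node through which the most shortest paths run.

B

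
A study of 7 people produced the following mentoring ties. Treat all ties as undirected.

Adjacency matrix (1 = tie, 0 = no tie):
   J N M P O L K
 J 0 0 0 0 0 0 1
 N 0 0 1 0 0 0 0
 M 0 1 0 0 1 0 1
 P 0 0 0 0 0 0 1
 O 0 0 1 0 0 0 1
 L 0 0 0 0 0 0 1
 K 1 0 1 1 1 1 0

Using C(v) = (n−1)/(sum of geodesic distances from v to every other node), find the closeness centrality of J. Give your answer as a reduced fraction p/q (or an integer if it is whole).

1/2

Distances from J: K:1, L:2, M:2, N:3, O:2, P:2. Sum = 12.
n = 7, so closeness = 6/12 = 1/2.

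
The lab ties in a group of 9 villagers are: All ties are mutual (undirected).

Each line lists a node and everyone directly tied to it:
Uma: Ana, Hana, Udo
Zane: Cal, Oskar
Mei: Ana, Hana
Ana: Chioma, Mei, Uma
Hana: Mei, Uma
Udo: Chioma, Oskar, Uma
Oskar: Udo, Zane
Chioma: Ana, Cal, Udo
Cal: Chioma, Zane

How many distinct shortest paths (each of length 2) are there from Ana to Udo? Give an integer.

The shortest distance is 2. The length-2 paths are: Ana–Chioma–Udo; Ana–Uma–Udo.
That gives 2 distinct shortest paths.

2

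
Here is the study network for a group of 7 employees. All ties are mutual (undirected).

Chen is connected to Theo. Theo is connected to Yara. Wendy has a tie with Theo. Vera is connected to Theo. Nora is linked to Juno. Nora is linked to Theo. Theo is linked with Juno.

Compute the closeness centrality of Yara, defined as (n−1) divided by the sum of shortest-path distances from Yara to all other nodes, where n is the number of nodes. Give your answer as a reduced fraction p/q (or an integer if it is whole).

6/11

Distances from Yara: Chen:2, Juno:2, Nora:2, Theo:1, Vera:2, Wendy:2. Sum = 11.
n = 7, so closeness = 6/11.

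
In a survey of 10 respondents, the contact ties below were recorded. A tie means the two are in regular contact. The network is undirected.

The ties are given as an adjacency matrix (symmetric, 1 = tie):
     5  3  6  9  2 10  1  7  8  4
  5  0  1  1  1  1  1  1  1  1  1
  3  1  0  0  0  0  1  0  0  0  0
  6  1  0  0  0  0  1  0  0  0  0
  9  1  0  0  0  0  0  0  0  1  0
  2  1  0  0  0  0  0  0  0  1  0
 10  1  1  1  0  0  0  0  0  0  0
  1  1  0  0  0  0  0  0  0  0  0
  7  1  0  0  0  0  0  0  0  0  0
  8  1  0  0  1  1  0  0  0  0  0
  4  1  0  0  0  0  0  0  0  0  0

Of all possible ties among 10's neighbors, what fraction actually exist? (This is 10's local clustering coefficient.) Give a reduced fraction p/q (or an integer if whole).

10's neighbors: 3, 5, and 6 (k = 3).
Possible neighbor pairs: C(3,2) = 3. Edges among them: 3–5, 5–6 → e = 2.
Clustering(10) = 2/3.

2/3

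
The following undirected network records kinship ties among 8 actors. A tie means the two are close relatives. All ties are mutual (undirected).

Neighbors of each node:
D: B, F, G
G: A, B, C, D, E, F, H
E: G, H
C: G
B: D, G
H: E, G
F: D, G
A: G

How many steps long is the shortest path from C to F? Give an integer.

One shortest route is C – G – F, which uses 2 edges, and C and F are not directly tied, so nothing shorter exists. So d(C,F) = 2.

2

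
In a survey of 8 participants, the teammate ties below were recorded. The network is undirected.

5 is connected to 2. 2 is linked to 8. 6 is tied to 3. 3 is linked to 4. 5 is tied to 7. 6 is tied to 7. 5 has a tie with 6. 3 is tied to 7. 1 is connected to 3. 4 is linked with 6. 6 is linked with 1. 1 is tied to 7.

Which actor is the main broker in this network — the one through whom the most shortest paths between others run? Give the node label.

5

Unnormalized betweenness of each node: 1:0, 2:6, 3:1, 4:0, 5:10, 6:7, 7:3, 8:0.
5 has the largest value, 10, making it the main broker — the node through which the most shortest paths run.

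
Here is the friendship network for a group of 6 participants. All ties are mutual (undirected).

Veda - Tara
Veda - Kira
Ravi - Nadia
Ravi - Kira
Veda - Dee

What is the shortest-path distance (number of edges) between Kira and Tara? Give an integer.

2

One shortest route is Kira – Veda – Tara, which uses 2 edges, and Kira and Tara are not directly tied, so nothing shorter exists. So d(Kira,Tara) = 2.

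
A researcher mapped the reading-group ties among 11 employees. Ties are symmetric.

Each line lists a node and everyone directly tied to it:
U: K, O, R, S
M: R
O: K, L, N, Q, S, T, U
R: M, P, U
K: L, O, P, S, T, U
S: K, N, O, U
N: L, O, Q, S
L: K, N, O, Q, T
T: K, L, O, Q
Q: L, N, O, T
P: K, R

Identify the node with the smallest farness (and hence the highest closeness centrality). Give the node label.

O

Farness (sum of distances to all others) for each node — K:15, L:18, M:30, N:20, O:14, P:20, Q:20, R:21, S:17, T:19, U:16.
The smallest farness is 14, for O, so O has the highest closeness.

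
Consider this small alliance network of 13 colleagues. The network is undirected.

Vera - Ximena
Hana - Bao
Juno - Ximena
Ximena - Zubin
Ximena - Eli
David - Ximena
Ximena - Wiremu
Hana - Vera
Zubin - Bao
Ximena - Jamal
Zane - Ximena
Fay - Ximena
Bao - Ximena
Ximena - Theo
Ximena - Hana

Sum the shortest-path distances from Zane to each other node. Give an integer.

Distances from Zane: Bao:2, David:2, Eli:2, Fay:2, Hana:2, Jamal:2, Juno:2, Theo:2, Vera:2, Wiremu:2, Ximena:1, Zubin:2.
Sum = 2 + 2 + 2 + 2 + 2 + 2 + 2 + 2 + 2 + 2 + 1 + 2 = 23.

23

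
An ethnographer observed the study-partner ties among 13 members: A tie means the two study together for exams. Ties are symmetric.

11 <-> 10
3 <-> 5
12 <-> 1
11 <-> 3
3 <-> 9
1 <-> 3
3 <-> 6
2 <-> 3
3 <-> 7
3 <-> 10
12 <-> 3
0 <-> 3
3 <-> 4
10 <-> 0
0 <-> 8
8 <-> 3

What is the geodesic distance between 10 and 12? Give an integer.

2

One shortest route is 10 – 3 – 12, which uses 2 edges, and 10 and 12 are not directly tied, so nothing shorter exists. So d(10,12) = 2.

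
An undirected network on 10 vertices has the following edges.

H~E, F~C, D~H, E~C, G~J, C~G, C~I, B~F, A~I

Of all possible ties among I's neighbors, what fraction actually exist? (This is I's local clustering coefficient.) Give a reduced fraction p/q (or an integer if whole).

I's neighbors: A and C (k = 2).
Possible neighbor pairs: C(2,2) = 1. Edges among them: none → e = 0.
Clustering(I) = 0/1.

0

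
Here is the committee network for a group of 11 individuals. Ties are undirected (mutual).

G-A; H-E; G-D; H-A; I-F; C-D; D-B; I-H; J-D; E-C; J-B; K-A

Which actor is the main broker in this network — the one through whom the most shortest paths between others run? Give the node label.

H

Unnormalized betweenness of each node: A:17, B:0, C:8, D:37/2, E:17/2, F:0, G:23/2, H:39/2, I:9, J:0, K:0.
H has the largest value, 39/2, making it the main broker — the node through which the most shortest paths run.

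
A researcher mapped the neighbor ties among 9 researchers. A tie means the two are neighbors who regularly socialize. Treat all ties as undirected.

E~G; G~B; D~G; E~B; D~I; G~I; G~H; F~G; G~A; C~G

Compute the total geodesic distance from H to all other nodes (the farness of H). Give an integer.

Distances from H: A:2, B:2, C:2, D:2, E:2, F:2, G:1, I:2.
Sum = 2 + 2 + 2 + 2 + 2 + 2 + 1 + 2 = 15.

15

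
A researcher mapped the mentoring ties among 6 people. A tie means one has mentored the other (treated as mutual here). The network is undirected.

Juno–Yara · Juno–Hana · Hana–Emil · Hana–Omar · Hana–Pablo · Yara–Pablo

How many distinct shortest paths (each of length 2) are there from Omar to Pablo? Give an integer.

1

The shortest distance is 2, and the only length-2 path is Omar–Hana–Pablo. So there is exactly 1 shortest path.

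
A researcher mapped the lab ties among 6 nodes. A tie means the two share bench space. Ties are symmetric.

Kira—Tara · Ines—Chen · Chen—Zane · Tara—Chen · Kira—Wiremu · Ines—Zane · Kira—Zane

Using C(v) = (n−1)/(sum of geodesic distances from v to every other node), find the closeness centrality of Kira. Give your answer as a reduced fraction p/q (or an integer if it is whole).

5/7

Distances from Kira: Chen:2, Ines:2, Tara:1, Wiremu:1, Zane:1. Sum = 7.
n = 6, so closeness = 5/7.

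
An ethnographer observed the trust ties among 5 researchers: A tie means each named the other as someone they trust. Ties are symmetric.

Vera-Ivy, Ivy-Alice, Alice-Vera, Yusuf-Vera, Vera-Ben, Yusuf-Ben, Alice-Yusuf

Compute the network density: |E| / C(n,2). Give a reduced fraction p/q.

7/10

There are 7 edges and 5 nodes, so the maximum possible is C(5,2) = 10.
Density = 7/10.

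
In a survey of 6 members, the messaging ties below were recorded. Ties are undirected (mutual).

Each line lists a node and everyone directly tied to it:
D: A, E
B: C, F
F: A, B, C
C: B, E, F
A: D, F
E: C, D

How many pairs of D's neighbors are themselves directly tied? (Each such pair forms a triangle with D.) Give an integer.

D's neighbors are A and E, but none of them are tied to each other, so no triangle contains D.

0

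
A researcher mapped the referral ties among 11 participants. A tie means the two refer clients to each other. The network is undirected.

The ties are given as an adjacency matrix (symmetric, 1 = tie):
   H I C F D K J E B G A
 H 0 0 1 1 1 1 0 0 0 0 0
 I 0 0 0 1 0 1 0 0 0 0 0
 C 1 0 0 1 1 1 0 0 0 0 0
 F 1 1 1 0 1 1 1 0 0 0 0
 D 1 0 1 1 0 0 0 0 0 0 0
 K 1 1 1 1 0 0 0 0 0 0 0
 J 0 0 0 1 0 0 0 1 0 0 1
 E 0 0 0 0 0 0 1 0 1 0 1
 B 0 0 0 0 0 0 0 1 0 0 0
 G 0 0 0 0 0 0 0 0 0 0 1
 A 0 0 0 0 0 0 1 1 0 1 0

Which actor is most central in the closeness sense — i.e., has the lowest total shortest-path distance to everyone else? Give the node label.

Farness (sum of distances to all others) for each node — A:22, B:31, C:22, D:23, E:22, F:16, G:31, H:22, I:24, J:17, K:22.
The smallest farness is 16, for F, so F has the highest closeness.

F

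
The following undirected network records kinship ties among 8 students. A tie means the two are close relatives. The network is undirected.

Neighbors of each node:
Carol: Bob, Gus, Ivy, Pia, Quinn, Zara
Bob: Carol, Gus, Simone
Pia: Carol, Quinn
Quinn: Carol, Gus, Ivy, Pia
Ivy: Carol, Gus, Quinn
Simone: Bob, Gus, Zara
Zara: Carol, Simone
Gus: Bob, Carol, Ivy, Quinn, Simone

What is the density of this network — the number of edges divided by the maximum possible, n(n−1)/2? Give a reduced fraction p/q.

There are 14 edges and 8 nodes, so the maximum possible is C(8,2) = 28.
Density = 14/28 = 1/2.

1/2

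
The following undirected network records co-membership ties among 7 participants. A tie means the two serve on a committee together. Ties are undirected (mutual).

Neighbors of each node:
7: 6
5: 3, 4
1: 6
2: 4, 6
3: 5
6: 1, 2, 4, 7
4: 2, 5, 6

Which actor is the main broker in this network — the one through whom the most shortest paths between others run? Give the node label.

Unnormalized betweenness of each node: 1:0, 2:0, 3:0, 4:8, 5:5, 6:9, 7:0.
6 has the largest value, 9, making it the main broker — the node through which the most shortest paths run.

6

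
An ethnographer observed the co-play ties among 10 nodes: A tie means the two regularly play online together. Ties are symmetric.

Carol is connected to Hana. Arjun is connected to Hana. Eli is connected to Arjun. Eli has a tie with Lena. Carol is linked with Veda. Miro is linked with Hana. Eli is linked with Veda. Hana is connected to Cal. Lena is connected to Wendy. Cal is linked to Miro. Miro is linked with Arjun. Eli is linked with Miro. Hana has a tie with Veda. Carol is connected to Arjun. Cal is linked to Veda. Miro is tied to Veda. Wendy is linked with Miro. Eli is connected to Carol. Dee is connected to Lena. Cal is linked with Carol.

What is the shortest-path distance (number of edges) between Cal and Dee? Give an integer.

4

One shortest route is Cal – Miro – Wendy – Lena – Dee, which uses 4 edges, and at distance 3 from Cal we only reach {Lena}, which does not include Dee. So d(Cal,Dee) = 4.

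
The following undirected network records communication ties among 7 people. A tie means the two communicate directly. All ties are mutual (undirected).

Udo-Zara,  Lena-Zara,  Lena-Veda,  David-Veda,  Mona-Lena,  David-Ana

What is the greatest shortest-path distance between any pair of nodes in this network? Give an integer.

Eccentricity of each node (its greatest distance to any other): Ana:5, David:4, Lena:3, Mona:4, Udo:5, Veda:3, Zara:4.
The maximum eccentricity is 5, realized for instance by the pair Udo–Ana via Udo – Zara – Lena – Veda – David – Ana. So the diameter is 5.

5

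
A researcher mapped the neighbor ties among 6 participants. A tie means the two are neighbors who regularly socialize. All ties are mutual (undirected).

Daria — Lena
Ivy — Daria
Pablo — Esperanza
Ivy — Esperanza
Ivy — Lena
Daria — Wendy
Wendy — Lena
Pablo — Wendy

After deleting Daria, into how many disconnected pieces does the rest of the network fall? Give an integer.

Daria's neighbors (Ivy, Lena, and Wendy) remain reachable from one another through other ties, so the rest of the network stays in one piece.

1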